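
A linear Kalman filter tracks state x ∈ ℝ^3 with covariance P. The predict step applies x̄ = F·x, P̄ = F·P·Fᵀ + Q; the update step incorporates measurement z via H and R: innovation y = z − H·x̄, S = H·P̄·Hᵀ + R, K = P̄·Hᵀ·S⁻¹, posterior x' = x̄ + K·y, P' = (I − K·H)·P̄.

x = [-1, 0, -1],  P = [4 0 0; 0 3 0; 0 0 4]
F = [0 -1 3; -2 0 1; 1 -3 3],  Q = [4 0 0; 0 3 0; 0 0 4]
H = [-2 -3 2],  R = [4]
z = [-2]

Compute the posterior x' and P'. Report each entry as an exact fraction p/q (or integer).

x' = [-1305/403, 148/403, -1492/403]
P' = [16305/403 2116/403 19415/403; 2116/403 2044/403 5012/403; 19415/403 5012/403 27013/403]

x̄ = F·x = [-3, 1, -4]
P̄ = F·P·Fᵀ + Q = [43 12 45; 12 23 4; 45 4 71]
y = z − H·x̄ = [3]
S = H·P̄·Hᵀ + R = [403]
K = P̄·Hᵀ·S⁻¹ = [-32/403; -85/403; 40/403]
x' = x̄ + K·y = [-1305/403, 148/403, -1492/403]
P' = (I − K·H)·P̄ = [16305/403 2116/403 19415/403; 2116/403 2044/403 5012/403; 19415/403 5012/403 27013/403]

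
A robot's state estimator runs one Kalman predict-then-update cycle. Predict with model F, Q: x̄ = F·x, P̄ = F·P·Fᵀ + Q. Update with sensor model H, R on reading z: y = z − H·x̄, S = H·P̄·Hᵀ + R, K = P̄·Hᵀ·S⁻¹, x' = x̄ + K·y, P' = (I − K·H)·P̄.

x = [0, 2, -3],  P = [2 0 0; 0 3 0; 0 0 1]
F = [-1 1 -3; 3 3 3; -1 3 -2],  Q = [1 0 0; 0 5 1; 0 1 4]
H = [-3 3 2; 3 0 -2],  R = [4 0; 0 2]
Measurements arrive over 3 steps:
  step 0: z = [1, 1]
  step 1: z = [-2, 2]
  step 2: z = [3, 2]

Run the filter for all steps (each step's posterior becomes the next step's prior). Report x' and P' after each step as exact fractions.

step 0: x̄ = F·x = [11, -3, 12]
step 0: P̄ = F·P·Fᵀ + Q = [15 -6 17; -6 59 16; 17 16 37]
step 0: y = z − H·x̄ = [19, -8]
step 0: S = H·P̄·Hᵀ + R = [914 -229; -229 81]
step 0: K = P̄·Hᵀ·S⁻¹ = [170/21593 3413/21593; 6937/21593 6283/21593; 44/1963 -433/1963]
step 0: x' = x̄ + K·y = [213449/21593, 16760/21593, 27856/1963]
step 0: P' = (I − K·H)·P̄ = [291282/21593 2502/21593 39410/1963; 2502/21593 13438/21593 -230/1963; 39410/1963 -230/1963 59548/1963]
step 1: x̄ = F·x = [-1115937/21593, 1609875/21593, -776001/21593]
step 1: P̄ = F·P·Fᵀ + Q = [8832801/21593 -11915724/21593 6447136/21593; -11915724/21593 16548373/21593 -8555647/21593; 6447136/21593 -8555647/21593 4868096/21593]
step 1: y = z − H·x̄ = [-6668620/21593, 1838995/21593]
step 1: S = H·P̄·Hᵀ + R = [282438958/21593 -77509595/21593; -77509595/21593 21645147/21593]
step 1: K = P̄·Hᵀ·S⁻¹ = [-637499372/4894894057 793640341/4894894057; 1551098093/4894894057 1339992587/4894894057; -878739463/4894894057 -974547559/4894894057]
step 1: x' = x̄ + K·y = [11501333382/4894894057, 33504960/4894894057, 12473893686/4894894057]
step 1: P' = (I − K·H)·P̄ = [45265284390/4894894057 -320905602/4894894057 67104286244/4894894057; -320905602/4894894057 2961459182/4894894057 -1821350990/4894894057; 67104286244/4894894057 -1821350990/4894894057 101630976925/4894894057]
step 2: x̄ = F·x = [-48889509480/4894894057, 72026196084/4894894057, -36348605874/4894894057]
step 2: P̄ = F·P·Fᵀ + Q = [1381996064562/4894894057 -1835913596937/4894894057 1020775438004/4894894057; -1835913596937/4894894057 2542510488494/4894894057 -1325361750803/4894894057; 1020775438004/4894894057 -1325361750803/4894894057 790220691424/4894894057]
step 2: y = z − H·x̄ = [-275365222773/4894894057, 83761104806/4894894057]
step 2: S = H·P̄·Hᵀ + R = [43393819798610/4894894057 -11920593958321/4894894057; -11920593958321/4894894057 3359331878820/4894894057]
step 2: K = P̄·Hᵀ·S⁻¹ = [-99223763920006/750513051212687 118059627918923/750513051212687; 237744845260255/750513051212687 205347678594061/750513051212687; -136915051921688/750513051212687 -154773263929349/750513051212687]
step 2: x' = x̄ + K·y = [106103173124488/750513051212687, 1182882872026487/750513051212687, -519406320132244/750513051212687]
step 2: P' = (I − K·H)·P̄ = [6833249613034638/750513051212687 -53591933280726/750513051212687 10131814791633034/750513051212687; -53591933280726/750513051212687 453891579409714/750513051212687 -285735578515150/750513051212687; 10131814791633034/750513051212687 -285735578515150/750513051212687 15352495451378900/750513051212687]

step 0: x' = [213449/21593, 16760/21593, 27856/1963], P' = [291282/21593 2502/21593 39410/1963; 2502/21593 13438/21593 -230/1963; 39410/1963 -230/1963 59548/1963]
step 1: x' = [11501333382/4894894057, 33504960/4894894057, 12473893686/4894894057], P' = [45265284390/4894894057 -320905602/4894894057 67104286244/4894894057; -320905602/4894894057 2961459182/4894894057 -1821350990/4894894057; 67104286244/4894894057 -1821350990/4894894057 101630976925/4894894057]
step 2: x' = [106103173124488/750513051212687, 1182882872026487/750513051212687, -519406320132244/750513051212687], P' = [6833249613034638/750513051212687 -53591933280726/750513051212687 10131814791633034/750513051212687; -53591933280726/750513051212687 453891579409714/750513051212687 -285735578515150/750513051212687; 10131814791633034/750513051212687 -285735578515150/750513051212687 15352495451378900/750513051212687]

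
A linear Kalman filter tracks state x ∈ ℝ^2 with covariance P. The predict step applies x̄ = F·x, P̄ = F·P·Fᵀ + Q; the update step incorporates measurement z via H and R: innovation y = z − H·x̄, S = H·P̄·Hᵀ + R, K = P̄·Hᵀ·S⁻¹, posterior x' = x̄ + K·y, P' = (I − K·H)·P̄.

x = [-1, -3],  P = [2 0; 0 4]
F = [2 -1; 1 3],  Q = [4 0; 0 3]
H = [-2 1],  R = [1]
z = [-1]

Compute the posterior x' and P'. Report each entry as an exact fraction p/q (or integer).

x̄ = F·x = [1, -10]
P̄ = F·P·Fᵀ + Q = [16 -8; -8 41]
y = z − H·x̄ = [11]
S = H·P̄·Hᵀ + R = [138]
K = P̄·Hᵀ·S⁻¹ = [-20/69; 19/46]
x' = x̄ + K·y = [-151/69, -251/46]
P' = (I − K·H)·P̄ = [304/69 196/23; 196/23 803/46]

x' = [-151/69, -251/46]
P' = [304/69 196/23; 196/23 803/46]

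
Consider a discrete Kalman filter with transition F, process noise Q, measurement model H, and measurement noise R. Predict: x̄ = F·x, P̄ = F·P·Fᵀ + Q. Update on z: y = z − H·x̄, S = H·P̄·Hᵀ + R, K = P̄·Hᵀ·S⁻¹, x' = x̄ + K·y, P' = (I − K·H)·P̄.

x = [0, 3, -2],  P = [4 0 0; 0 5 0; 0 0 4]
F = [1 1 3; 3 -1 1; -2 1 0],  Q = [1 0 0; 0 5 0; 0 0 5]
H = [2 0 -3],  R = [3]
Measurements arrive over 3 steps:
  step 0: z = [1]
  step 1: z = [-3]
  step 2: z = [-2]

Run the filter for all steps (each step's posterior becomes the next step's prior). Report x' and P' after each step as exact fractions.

step 0: x̄ = F·x = [-3, -5, 3]
step 0: P̄ = F·P·Fᵀ + Q = [46 19 -3; 19 50 -29; -3 -29 26]
step 0: y = z − H·x̄ = [16]
step 0: S = H·P̄·Hᵀ + R = [457]
step 0: K = P̄·Hᵀ·S⁻¹ = [101/457; 125/457; -84/457]
step 0: x' = x̄ + K·y = [245/457, -285/457, 27/457]
step 0: P' = (I − K·H)·P̄ = [10821/457 -3942/457 7113/457; -3942/457 7225/457 -2753/457; 7113/457 -2753/457 4826/457]
step 1: x̄ = F·x = [41/457, 1047/457, -775/457]
step 1: P̄ = F·P·Fᵀ + Q = [80213/457 108468/457 -61412/457; 108468/457 183561/457 -108840/457; -61412/457 -108840/457 68562/457]
step 1: y = z − H·x̄ = [-3778/457]
step 1: S = H·P̄·Hᵀ + R = [1676225/457]
step 1: K = P̄·Hᵀ·S⁻¹ = [344662/1676225; 543456/1676225; -65702/335245]
step 1: x' = x̄ + K·y = [-2698923/1676225, -652449/1676225, -25367/335245]
step 1: P' = (I − K·H)·P̄ = [34273833/1676225 -12017196/1676225 4500912/335245; -12017196/1676225 27013377/1676225 -1710984/335245; 4500912/335245 -1710984/335245 613262/67049]
step 2: x̄ = F·x = [-3731877/1676225, -1514231/335245, 4745397/1676225]
step 2: P̄ = F·P·Fᵀ + Q = [260610833/1676225 67984764/335245 -190209213/1676225; 67984764/335245 23337237/67049 -69261279/335245; -190209213/1676225 -69261279/335245 220558618/1676225]
step 2: y = z − H·x̄ = [3669499/335245]
step 2: S = H·P̄·Hᵀ + R = [212600405/67049]
step 2: K = P̄·Hᵀ·S⁻¹ = [218369861/1063002025; 68750673/212600405; -208418856/1063002025]
step 2: x' = x̄ + K·y = [117964846/5315010125, -1038726872/1063002025, 3640330809/5315010125]
step 2: P' = (I − K·H)·P̄ = [115148211756/5315010125 -8344442817/1063002025 75673625199/5315010125; -8344442817/1063002025 3502677144/212600405 -5906715243/1063002025; 75673625199/5315010125 -5906715243/1063002025 51491177746/5315010125]

step 0: x' = [245/457, -285/457, 27/457], P' = [10821/457 -3942/457 7113/457; -3942/457 7225/457 -2753/457; 7113/457 -2753/457 4826/457]
step 1: x' = [-2698923/1676225, -652449/1676225, -25367/335245], P' = [34273833/1676225 -12017196/1676225 4500912/335245; -12017196/1676225 27013377/1676225 -1710984/335245; 4500912/335245 -1710984/335245 613262/67049]
step 2: x' = [117964846/5315010125, -1038726872/1063002025, 3640330809/5315010125], P' = [115148211756/5315010125 -8344442817/1063002025 75673625199/5315010125; -8344442817/1063002025 3502677144/212600405 -5906715243/1063002025; 75673625199/5315010125 -5906715243/1063002025 51491177746/5315010125]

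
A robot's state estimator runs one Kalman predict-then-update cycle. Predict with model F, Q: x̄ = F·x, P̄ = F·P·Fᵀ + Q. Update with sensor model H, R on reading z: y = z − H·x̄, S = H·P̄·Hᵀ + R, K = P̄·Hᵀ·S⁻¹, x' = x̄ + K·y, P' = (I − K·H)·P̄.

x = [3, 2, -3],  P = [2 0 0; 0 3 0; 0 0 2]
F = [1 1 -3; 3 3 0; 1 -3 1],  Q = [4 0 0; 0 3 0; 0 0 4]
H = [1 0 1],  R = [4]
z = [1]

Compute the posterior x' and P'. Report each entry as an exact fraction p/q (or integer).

x̄ = F·x = [14, 15, -6]
P̄ = F·P·Fᵀ + Q = [27 15 -13; 15 48 -21; -13 -21 35]
y = z − H·x̄ = [-7]
S = H·P̄·Hᵀ + R = [40]
K = P̄·Hᵀ·S⁻¹ = [7/20; -3/20; 11/20]
x' = x̄ + K·y = [231/20, 321/20, -197/20]
P' = (I − K·H)·P̄ = [221/10 171/10 -207/10; 171/10 471/10 -177/10; -207/10 -177/10 229/10]

x' = [231/20, 321/20, -197/20]
P' = [221/10 171/10 -207/10; 171/10 471/10 -177/10; -207/10 -177/10 229/10]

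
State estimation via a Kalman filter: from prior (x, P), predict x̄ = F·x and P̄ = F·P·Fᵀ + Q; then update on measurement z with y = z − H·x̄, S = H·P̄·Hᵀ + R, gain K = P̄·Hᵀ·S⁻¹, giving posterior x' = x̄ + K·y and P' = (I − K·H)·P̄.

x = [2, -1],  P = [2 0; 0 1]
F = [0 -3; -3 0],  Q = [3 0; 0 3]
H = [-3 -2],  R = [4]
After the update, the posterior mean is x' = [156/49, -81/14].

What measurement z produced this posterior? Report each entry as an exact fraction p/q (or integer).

x̄ = F·x = [3, -6]
P̄ = F·P·Fᵀ + Q = [12 0; 0 21]
S = H·P̄·Hᵀ + R = [196]
K = P̄·Hᵀ·S⁻¹ = [-9/49; -3/14]
x' − x̄ = [9/49, 3/14] = K·y
y = (KᵀK)⁻¹·Kᵀ·(x' − x̄) = [-1]
z = y + H·x̄ = [-1] + [3] = [2]

z = [2]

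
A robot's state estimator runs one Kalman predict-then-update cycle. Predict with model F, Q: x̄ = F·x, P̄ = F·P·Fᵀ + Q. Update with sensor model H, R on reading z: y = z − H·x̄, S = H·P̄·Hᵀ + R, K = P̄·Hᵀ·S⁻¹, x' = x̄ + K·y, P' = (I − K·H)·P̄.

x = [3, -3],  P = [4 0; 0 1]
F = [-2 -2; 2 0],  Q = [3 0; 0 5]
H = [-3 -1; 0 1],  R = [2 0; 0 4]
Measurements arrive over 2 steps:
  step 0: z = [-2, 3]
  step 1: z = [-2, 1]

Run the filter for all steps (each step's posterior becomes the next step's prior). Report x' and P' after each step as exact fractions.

step 0: x' = [-1433/2621, 9903/2621], P' = [1546/2621 -2852/2621; -2852/2621 8340/2621]
step 1: x' = [31767/383203, 500763/383203], P' = [1220106/2682421 -2004964/2682421; -2004964/2682421 6294580/2682421]

step 0: x̄ = F·x = [0, 6]
step 0: P̄ = F·P·Fᵀ + Q = [23 -16; -16 21]
step 0: y = z − H·x̄ = [4, -3]
step 0: S = H·P̄·Hᵀ + R = [134 27; 27 25]
step 0: K = P̄·Hᵀ·S⁻¹ = [-893/2621 -713/2621; 108/2621 2085/2621]
step 0: x' = x̄ + K·y = [-1433/2621, 9903/2621]
step 0: P' = (I − K·H)·P̄ = [1546/2621 -2852/2621; -2852/2621 8340/2621]
step 1: x̄ = F·x = [-16940/2621, -2866/2621]
step 1: P̄ = F·P·Fᵀ + Q = [24591/2621 5224/2621; 5224/2621 19289/2621]
step 1: y = z − H·x̄ = [-58928/2621, 5487/2621]
step 1: S = H·P̄·Hᵀ + R = [277194/2621 -34961/2621; -34961/2621 29773/2621]
step 1: K = P̄·Hᵀ·S⁻¹ = [-827677/2682421 -501241/2682421; -139844/2682421 1573645/2682421]
step 1: x' = x̄ + K·y = [31767/383203, 500763/383203]
step 1: P' = (I − K·H)·P̄ = [1220106/2682421 -2004964/2682421; -2004964/2682421 6294580/2682421]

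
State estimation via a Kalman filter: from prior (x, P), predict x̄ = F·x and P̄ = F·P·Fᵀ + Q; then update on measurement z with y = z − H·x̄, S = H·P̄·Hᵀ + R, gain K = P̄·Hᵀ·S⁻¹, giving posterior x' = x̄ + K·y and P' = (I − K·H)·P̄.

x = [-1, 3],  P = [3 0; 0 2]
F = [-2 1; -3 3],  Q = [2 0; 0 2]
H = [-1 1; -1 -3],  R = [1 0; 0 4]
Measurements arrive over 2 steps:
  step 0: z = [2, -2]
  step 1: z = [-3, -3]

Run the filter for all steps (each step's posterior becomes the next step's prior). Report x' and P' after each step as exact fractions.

step 0: x̄ = F·x = [5, 12]
step 0: P̄ = F·P·Fᵀ + Q = [16 24; 24 47]
step 0: y = z − H·x̄ = [-5, 39]
step 0: S = H·P̄·Hᵀ + R = [16 -77; -77 587]
step 0: K = P̄·Hᵀ·S⁻¹ = [-2080/3463 -792/3463; 796/3463 -869/3463]
step 0: x' = x̄ + K·y = [-3173/3463, 3685/3463]
step 0: P' = (I − K·H)·P̄ = [2352/3463 272/3463; 272/3463 1068/3463]
step 1: x̄ = F·x = [10031/3463, 20574/3463]
step 1: P̄ = F·P·Fᵀ + Q = [16314/3463 14868/3463; 14868/3463 32810/3463]
step 1: y = z − H·x̄ = [-20932/3463, 61364/3463]
step 1: S = H·P̄·Hᵀ + R = [22851/3463 -52380/3463; -52380/3463 414664/3463]
step 1: K = P̄·Hᵀ·S⁻¹ = [-45607/80997 -23547/107996; 54337/242991 -26457/107996]
step 1: x' = x̄ + K·y = [197350/80997, 60359/242991]
step 1: P' = (I − K·H)·P̄ = [34577/53998 12517/161994; 12517/161994 146225/485982]

step 0: x' = [-3173/3463, 3685/3463], P' = [2352/3463 272/3463; 272/3463 1068/3463]
step 1: x' = [197350/80997, 60359/242991], P' = [34577/53998 12517/161994; 12517/161994 146225/485982]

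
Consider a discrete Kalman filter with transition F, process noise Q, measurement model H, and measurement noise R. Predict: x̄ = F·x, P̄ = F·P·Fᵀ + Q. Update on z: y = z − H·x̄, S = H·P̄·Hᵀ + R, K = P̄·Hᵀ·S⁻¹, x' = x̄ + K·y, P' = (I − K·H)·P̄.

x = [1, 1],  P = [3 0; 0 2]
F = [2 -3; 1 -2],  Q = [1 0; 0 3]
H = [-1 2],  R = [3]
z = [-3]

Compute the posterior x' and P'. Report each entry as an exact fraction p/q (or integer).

x' = [-14/9, -19/9]
P' = [533/18 137/9; 137/9 76/9]

x̄ = F·x = [-1, -1]
P̄ = F·P·Fᵀ + Q = [31 18; 18 14]
y = z − H·x̄ = [-2]
S = H·P̄·Hᵀ + R = [18]
K = P̄·Hᵀ·S⁻¹ = [5/18; 5/9]
x' = x̄ + K·y = [-14/9, -19/9]
P' = (I − K·H)·P̄ = [533/18 137/9; 137/9 76/9]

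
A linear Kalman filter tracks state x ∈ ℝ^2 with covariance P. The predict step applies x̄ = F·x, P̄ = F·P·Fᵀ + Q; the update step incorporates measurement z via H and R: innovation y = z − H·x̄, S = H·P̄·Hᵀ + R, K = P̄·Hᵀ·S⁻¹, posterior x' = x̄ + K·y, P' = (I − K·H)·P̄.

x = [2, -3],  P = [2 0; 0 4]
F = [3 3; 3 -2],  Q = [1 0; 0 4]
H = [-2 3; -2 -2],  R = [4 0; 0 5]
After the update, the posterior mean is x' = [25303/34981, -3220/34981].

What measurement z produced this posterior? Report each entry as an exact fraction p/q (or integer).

x̄ = F·x = [-3, 12]
P̄ = F·P·Fᵀ + Q = [55 -6; -6 38]
S = H·P̄·Hᵀ + R = [638 4; 4 329]
K = P̄·Hᵀ·S⁻¹ = [-20860/104943 -31006/104943; 20855/104943 -20668/104943]
x' − x̄ = [130246/34981, -422992/34981] = K·y
y = (KᵀK)⁻¹·Kᵀ·(x' − x̄) = [-44, 17]
z = y + H·x̄ = [-44, 17] + [42, -18] = [-2, -1]

z = [-2, -1]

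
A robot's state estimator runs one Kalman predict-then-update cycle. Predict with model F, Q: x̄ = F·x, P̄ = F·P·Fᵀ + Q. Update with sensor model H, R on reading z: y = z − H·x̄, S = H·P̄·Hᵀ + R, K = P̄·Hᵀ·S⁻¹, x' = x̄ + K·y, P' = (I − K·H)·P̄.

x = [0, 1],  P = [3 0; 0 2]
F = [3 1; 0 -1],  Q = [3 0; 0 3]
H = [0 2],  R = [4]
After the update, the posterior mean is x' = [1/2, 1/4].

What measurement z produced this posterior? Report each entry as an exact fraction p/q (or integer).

z = [1]

x̄ = F·x = [1, -1]
P̄ = F·P·Fᵀ + Q = [32 -2; -2 5]
S = H·P̄·Hᵀ + R = [24]
K = P̄·Hᵀ·S⁻¹ = [-1/6; 5/12]
x' − x̄ = [-1/2, 5/4] = K·y
y = (KᵀK)⁻¹·Kᵀ·(x' − x̄) = [3]
z = y + H·x̄ = [3] + [-2] = [1]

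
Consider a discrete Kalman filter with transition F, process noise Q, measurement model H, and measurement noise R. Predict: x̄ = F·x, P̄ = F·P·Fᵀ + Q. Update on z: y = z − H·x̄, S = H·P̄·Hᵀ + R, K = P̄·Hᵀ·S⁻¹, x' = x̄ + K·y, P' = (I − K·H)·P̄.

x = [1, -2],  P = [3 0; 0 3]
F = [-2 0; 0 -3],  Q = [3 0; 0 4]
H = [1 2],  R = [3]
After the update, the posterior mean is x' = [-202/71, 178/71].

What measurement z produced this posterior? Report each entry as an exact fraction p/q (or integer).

z = [2]

x̄ = F·x = [-2, 6]
P̄ = F·P·Fᵀ + Q = [15 0; 0 31]
S = H·P̄·Hᵀ + R = [142]
K = P̄·Hᵀ·S⁻¹ = [15/142; 31/71]
x' − x̄ = [-60/71, -248/71] = K·y
y = (KᵀK)⁻¹·Kᵀ·(x' − x̄) = [-8]
z = y + H·x̄ = [-8] + [10] = [2]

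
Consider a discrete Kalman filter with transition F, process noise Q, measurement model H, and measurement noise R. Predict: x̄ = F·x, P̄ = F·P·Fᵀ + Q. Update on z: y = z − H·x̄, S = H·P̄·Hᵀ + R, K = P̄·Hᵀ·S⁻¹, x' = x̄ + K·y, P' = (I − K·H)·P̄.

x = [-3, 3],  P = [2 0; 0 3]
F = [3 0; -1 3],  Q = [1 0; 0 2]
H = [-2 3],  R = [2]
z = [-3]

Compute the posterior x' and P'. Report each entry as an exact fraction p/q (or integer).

x' = [-223/143, -279/143]
P' = [5015/429 1102/143; 1102/143 758/143]

x̄ = F·x = [-9, 12]
P̄ = F·P·Fᵀ + Q = [19 -6; -6 31]
y = z − H·x̄ = [-57]
S = H·P̄·Hᵀ + R = [429]
K = P̄·Hᵀ·S⁻¹ = [-56/429; 35/143]
x' = x̄ + K·y = [-223/143, -279/143]
P' = (I − K·H)·P̄ = [5015/429 1102/143; 1102/143 758/143]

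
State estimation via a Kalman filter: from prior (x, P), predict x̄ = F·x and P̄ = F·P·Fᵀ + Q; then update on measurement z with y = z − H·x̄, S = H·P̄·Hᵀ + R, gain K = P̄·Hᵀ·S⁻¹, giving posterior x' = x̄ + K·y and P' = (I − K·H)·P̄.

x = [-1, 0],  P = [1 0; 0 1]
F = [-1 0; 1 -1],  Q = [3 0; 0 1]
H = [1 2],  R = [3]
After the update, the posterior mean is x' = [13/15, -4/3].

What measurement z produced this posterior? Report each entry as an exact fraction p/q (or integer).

z = [-2]

x̄ = F·x = [1, -1]
P̄ = F·P·Fᵀ + Q = [4 -1; -1 3]
S = H·P̄·Hᵀ + R = [15]
K = P̄·Hᵀ·S⁻¹ = [2/15; 1/3]
x' − x̄ = [-2/15, -1/3] = K·y
y = (KᵀK)⁻¹·Kᵀ·(x' − x̄) = [-1]
z = y + H·x̄ = [-1] + [-1] = [-2]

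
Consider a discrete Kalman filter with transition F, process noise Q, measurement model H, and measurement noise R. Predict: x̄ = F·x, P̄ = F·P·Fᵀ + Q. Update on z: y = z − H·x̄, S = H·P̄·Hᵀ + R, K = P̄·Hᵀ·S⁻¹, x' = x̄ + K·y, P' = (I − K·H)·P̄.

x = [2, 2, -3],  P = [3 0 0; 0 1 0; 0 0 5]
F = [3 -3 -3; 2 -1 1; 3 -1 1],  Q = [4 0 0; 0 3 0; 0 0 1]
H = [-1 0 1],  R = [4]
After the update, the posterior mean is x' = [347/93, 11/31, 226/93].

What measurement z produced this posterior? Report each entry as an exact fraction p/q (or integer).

z = [-1]

x̄ = F·x = [9, -1, 1]
P̄ = F·P·Fᵀ + Q = [85 6 15; 6 21 24; 15 24 34]
S = H·P̄·Hᵀ + R = [93]
K = P̄·Hᵀ·S⁻¹ = [-70/93; 6/31; 19/93]
x' − x̄ = [-490/93, 42/31, 133/93] = K·y
y = (KᵀK)⁻¹·Kᵀ·(x' − x̄) = [7]
z = y + H·x̄ = [7] + [-8] = [-1]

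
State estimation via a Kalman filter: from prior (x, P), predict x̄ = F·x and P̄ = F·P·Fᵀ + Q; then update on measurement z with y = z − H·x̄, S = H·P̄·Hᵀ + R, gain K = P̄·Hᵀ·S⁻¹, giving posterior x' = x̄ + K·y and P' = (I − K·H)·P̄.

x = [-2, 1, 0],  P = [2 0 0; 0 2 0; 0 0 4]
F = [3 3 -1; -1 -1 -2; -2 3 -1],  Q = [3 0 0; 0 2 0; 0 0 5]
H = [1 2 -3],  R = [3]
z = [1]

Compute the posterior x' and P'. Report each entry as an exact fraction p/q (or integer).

x' = [-788/301, 807/301, 198/301]
P' = [12918/301 -1314/301 3425/301; -1314/301 6138/301 3632/301; 3425/301 3632/301 3646/301]

x̄ = F·x = [-3, 1, 7]
P̄ = F·P·Fᵀ + Q = [43 -4 10; -4 22 6; 10 6 35]
y = z − H·x̄ = [23]
S = H·P̄·Hᵀ + R = [301]
K = P̄·Hᵀ·S⁻¹ = [5/301; 22/301; -83/301]
x' = x̄ + K·y = [-788/301, 807/301, 198/301]
P' = (I − K·H)·P̄ = [12918/301 -1314/301 3425/301; -1314/301 6138/301 3632/301; 3425/301 3632/301 3646/301]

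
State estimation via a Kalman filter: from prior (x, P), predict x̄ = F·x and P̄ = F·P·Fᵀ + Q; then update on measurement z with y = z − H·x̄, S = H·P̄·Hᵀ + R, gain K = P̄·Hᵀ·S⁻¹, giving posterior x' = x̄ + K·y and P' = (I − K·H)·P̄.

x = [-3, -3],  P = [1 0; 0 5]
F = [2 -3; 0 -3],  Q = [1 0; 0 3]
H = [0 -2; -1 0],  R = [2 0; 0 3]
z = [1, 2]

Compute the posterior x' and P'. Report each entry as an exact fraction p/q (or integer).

x' = [-3292/1091, -267/1091]
P' = [2400/1091 135/1091; 135/1091 519/1091]

x̄ = F·x = [3, 9]
P̄ = F·P·Fᵀ + Q = [50 45; 45 48]
y = z − H·x̄ = [19, 5]
S = H·P̄·Hᵀ + R = [194 90; 90 53]
K = P̄·Hᵀ·S⁻¹ = [-135/1091 -800/1091; -519/1091 -45/1091]
x' = x̄ + K·y = [-3292/1091, -267/1091]
P' = (I − K·H)·P̄ = [2400/1091 135/1091; 135/1091 519/1091]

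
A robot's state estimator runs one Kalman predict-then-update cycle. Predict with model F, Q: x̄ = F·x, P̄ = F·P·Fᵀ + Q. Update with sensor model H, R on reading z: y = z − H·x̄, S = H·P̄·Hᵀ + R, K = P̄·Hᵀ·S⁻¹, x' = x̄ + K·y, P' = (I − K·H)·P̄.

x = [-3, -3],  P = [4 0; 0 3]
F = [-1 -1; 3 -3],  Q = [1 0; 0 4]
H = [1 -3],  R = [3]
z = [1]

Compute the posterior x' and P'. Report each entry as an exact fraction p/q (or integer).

x̄ = F·x = [6, 0]
P̄ = F·P·Fᵀ + Q = [8 -3; -3 67]
y = z − H·x̄ = [-5]
S = H·P̄·Hᵀ + R = [632]
K = P̄·Hᵀ·S⁻¹ = [17/632; -51/158]
x' = x̄ + K·y = [3707/632, 255/158]
P' = (I − K·H)·P̄ = [4767/632 393/158; 393/158 91/79]

x' = [3707/632, 255/158]
P' = [4767/632 393/158; 393/158 91/79]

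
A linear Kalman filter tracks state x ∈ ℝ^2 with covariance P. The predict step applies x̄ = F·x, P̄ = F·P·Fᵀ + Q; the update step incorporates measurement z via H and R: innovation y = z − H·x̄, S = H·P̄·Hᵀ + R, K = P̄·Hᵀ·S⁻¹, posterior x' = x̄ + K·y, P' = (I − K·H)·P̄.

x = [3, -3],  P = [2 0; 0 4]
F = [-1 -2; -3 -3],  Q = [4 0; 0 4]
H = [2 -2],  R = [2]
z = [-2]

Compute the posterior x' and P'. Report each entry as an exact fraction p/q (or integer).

x̄ = F·x = [3, 0]
P̄ = F·P·Fᵀ + Q = [22 30; 30 58]
y = z − H·x̄ = [-8]
S = H·P̄·Hᵀ + R = [82]
K = P̄·Hᵀ·S⁻¹ = [-8/41; -28/41]
x' = x̄ + K·y = [187/41, 224/41]
P' = (I − K·H)·P̄ = [774/41 782/41; 782/41 810/41]

x' = [187/41, 224/41]
P' = [774/41 782/41; 782/41 810/41]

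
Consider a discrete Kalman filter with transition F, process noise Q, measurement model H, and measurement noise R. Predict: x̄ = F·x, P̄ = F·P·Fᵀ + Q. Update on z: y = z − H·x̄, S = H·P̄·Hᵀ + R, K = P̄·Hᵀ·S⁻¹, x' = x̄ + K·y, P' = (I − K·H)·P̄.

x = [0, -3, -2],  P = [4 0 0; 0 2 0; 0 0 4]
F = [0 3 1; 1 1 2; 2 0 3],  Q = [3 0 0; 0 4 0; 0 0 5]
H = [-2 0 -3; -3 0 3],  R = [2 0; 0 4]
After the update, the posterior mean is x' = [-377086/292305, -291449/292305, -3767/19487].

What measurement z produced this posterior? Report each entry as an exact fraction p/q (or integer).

z = [3, 3]

x̄ = F·x = [-11, -7, -6]
P̄ = F·P·Fᵀ + Q = [25 14 12; 14 26 32; 12 32 57]
S = H·P̄·Hᵀ + R = [759 -327; -327 526]
K = P̄·Hᵀ·S⁻¹ = [-57989/292305 -19241/97435; -47566/292305 146/97435; -3895/19487 2580/19487]
x' − x̄ = [2838269/292305, 1754686/292305, 113155/19487] = K·y
y = (KᵀK)⁻¹·Kᵀ·(x' − x̄) = [-37, -12]
z = y + H·x̄ = [-37, -12] + [40, 15] = [3, 3]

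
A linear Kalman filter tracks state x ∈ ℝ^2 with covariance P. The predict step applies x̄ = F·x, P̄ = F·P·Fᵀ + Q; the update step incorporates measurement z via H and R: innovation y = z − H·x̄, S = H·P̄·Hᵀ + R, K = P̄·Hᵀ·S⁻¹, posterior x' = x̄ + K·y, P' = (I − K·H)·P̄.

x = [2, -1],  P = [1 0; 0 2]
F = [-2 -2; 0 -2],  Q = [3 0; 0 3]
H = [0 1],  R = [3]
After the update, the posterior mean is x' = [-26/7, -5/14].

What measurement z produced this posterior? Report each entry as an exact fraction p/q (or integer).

x̄ = F·x = [-2, 2]
P̄ = F·P·Fᵀ + Q = [15 8; 8 11]
S = H·P̄·Hᵀ + R = [14]
K = P̄·Hᵀ·S⁻¹ = [4/7; 11/14]
x' − x̄ = [-12/7, -33/14] = K·y
y = (KᵀK)⁻¹·Kᵀ·(x' − x̄) = [-3]
z = y + H·x̄ = [-3] + [2] = [-1]

z = [-1]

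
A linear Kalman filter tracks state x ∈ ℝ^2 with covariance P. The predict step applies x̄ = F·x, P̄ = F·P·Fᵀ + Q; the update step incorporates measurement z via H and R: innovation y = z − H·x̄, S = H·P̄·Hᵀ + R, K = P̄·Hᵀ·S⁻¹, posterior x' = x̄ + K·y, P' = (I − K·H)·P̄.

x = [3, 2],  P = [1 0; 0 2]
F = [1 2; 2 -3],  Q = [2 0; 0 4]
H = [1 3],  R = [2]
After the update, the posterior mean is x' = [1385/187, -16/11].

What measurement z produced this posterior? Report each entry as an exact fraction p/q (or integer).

z = [3]

x̄ = F·x = [7, 0]
P̄ = F·P·Fᵀ + Q = [11 -10; -10 26]
S = H·P̄·Hᵀ + R = [187]
K = P̄·Hᵀ·S⁻¹ = [-19/187; 4/11]
x' − x̄ = [76/187, -16/11] = K·y
y = (KᵀK)⁻¹·Kᵀ·(x' − x̄) = [-4]
z = y + H·x̄ = [-4] + [7] = [3]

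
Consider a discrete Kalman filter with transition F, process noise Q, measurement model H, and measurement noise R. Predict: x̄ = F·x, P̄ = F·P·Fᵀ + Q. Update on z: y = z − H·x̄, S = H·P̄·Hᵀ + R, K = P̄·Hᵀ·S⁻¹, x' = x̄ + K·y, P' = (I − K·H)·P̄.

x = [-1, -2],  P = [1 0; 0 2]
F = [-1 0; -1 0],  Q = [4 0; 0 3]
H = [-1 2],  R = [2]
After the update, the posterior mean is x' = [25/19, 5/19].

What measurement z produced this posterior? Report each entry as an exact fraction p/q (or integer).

z = [-1]

x̄ = F·x = [1, 1]
P̄ = F·P·Fᵀ + Q = [5 1; 1 4]
S = H·P̄·Hᵀ + R = [19]
K = P̄·Hᵀ·S⁻¹ = [-3/19; 7/19]
x' − x̄ = [6/19, -14/19] = K·y
y = (KᵀK)⁻¹·Kᵀ·(x' − x̄) = [-2]
z = y + H·x̄ = [-2] + [1] = [-1]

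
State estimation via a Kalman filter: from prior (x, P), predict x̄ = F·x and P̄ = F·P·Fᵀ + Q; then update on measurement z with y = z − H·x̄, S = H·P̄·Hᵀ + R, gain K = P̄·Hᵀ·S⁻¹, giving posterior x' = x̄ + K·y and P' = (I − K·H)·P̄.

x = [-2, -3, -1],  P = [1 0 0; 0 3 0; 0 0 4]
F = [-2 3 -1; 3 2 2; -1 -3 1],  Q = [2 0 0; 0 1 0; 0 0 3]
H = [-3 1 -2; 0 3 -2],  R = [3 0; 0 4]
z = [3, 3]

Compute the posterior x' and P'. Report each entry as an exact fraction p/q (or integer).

x' = [-50973/51322, 36186/25661, 40485/51322]
P' = [145253/51322 -82842/25661 -134679/25661; -82842/25661 129246/25661 184137/25661; -134679/25661 184137/25661 574149/51322]

x̄ = F·x = [-4, -14, 10]
P̄ = F·P·Fᵀ + Q = [37 4 -29; 4 38 -13; -29 -13 35]
y = z − H·x̄ = [25, 65]
S = H·P̄·Hᵀ + R = [194 148; 148 642]
K = P̄·Hᵀ·S⁻¹ = [-20909/51322 5208/25661; 3166/25661 4866/25661; 4675/25661 -10869/51322]
x' = x̄ + K·y = [-50973/51322, 36186/25661, 40485/51322]
P' = (I − K·H)·P̄ = [145253/51322 -82842/25661 -134679/25661; -82842/25661 129246/25661 184137/25661; -134679/25661 184137/25661 574149/51322]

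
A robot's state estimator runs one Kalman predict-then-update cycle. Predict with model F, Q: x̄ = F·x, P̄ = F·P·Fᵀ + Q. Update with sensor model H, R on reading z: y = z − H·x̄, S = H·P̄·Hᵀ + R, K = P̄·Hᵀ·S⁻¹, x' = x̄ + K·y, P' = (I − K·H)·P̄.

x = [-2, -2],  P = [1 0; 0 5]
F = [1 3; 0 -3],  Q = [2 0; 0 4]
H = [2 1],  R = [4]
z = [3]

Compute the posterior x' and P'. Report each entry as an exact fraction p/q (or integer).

x̄ = F·x = [-8, 6]
P̄ = F·P·Fᵀ + Q = [48 -45; -45 49]
y = z − H·x̄ = [13]
S = H·P̄·Hᵀ + R = [65]
K = P̄·Hᵀ·S⁻¹ = [51/65; -41/65]
x' = x̄ + K·y = [11/5, -11/5]
P' = (I − K·H)·P̄ = [519/65 -834/65; -834/65 1504/65]

x' = [11/5, -11/5]
P' = [519/65 -834/65; -834/65 1504/65]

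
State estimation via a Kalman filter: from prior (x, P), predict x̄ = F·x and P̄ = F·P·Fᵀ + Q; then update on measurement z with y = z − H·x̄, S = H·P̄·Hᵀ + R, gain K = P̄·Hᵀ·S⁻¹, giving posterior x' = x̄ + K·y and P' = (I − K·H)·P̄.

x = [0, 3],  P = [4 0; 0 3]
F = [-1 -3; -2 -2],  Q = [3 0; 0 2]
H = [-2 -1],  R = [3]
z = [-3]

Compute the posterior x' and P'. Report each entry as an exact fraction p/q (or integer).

x̄ = F·x = [-9, -6]
P̄ = F·P·Fᵀ + Q = [34 26; 26 30]
y = z − H·x̄ = [-27]
S = H·P̄·Hᵀ + R = [273]
K = P̄·Hᵀ·S⁻¹ = [-94/273; -82/273]
x' = x̄ + K·y = [27/91, 192/91]
P' = (I − K·H)·P̄ = [446/273 -610/273; -610/273 1466/273]

x' = [27/91, 192/91]
P' = [446/273 -610/273; -610/273 1466/273]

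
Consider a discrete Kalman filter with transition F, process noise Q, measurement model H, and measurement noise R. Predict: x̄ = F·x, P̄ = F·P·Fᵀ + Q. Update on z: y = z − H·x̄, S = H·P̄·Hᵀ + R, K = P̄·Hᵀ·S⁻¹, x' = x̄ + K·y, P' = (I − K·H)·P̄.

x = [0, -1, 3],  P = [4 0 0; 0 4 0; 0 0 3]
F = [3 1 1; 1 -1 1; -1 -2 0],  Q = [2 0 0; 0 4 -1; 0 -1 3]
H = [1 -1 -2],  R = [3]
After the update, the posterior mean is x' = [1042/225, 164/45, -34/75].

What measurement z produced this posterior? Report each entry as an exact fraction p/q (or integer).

x̄ = F·x = [2, 4, 2]
P̄ = F·P·Fᵀ + Q = [45 11 -20; 11 15 3; -20 3 23]
S = H·P̄·Hᵀ + R = [225]
K = P̄·Hᵀ·S⁻¹ = [74/225; -2/45; -23/75]
x' − x̄ = [592/225, -16/45, -184/75] = K·y
y = (KᵀK)⁻¹·Kᵀ·(x' − x̄) = [8]
z = y + H·x̄ = [8] + [-6] = [2]

z = [2]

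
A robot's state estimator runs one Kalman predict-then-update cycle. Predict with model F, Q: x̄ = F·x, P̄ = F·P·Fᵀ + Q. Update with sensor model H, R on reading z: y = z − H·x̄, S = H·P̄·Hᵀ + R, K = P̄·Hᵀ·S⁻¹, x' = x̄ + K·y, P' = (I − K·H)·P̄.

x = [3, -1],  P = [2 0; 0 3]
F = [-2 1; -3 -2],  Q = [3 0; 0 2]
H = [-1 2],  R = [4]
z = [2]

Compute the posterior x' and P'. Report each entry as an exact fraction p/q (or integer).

x' = [-436/61, -166/61]
P' = [852/61 424/61; 424/61 270/61]

x̄ = F·x = [-7, -7]
P̄ = F·P·Fᵀ + Q = [14 6; 6 32]
y = z − H·x̄ = [9]
S = H·P̄·Hᵀ + R = [122]
K = P̄·Hᵀ·S⁻¹ = [-1/61; 29/61]
x' = x̄ + K·y = [-436/61, -166/61]
P' = (I − K·H)·P̄ = [852/61 424/61; 424/61 270/61]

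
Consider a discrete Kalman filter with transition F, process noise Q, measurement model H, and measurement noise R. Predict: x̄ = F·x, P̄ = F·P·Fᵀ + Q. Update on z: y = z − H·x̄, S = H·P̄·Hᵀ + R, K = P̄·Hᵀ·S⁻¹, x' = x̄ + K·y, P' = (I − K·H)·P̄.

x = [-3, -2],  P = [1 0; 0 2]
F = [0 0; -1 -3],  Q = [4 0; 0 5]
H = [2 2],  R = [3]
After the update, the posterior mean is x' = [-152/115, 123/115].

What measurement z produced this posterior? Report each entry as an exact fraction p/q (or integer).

x̄ = F·x = [0, 9]
P̄ = F·P·Fᵀ + Q = [4 0; 0 24]
S = H·P̄·Hᵀ + R = [115]
K = P̄·Hᵀ·S⁻¹ = [8/115; 48/115]
x' − x̄ = [-152/115, -912/115] = K·y
y = (KᵀK)⁻¹·Kᵀ·(x' − x̄) = [-19]
z = y + H·x̄ = [-19] + [18] = [-1]

z = [-1]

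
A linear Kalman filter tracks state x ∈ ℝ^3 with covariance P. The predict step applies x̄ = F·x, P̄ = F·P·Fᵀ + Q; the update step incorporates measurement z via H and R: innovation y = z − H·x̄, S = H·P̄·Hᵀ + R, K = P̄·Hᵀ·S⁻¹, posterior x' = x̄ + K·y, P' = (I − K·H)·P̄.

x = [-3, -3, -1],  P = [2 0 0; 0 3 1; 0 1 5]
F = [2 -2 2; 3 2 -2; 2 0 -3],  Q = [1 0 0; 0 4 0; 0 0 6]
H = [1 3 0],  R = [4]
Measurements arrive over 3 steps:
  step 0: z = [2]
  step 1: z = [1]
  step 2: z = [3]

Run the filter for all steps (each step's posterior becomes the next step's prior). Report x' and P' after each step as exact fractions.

step 0: x̄ = F·x = [-2, -13, -3]
step 0: P̄ = F·P·Fᵀ + Q = [33 -12 -16; -12 46 36; -16 36 59]
step 0: y = z − H·x̄ = [43]
step 0: S = H·P̄·Hᵀ + R = [379]
step 0: K = P̄·Hᵀ·S⁻¹ = [-3/379; 126/379; 92/379]
step 0: x' = x̄ + K·y = [-887/379, 491/379, 2819/379]
step 0: P' = (I − K·H)·P̄ = [12498/379 -4170/379 -5788/379; -4170/379 1558/379 2052/379; -5788/379 2052/379 13897/379]
step 1: x̄ = F·x = [2882/379, -7317/379, -10231/379]
step 1: P̄ = F·P·Fᵀ + Q = [82831/379 26348/379 7178/379; 26348/379 178818/379 204622/379; 7178/379 204622/379 246795/379]
step 1: y = z − H·x̄ = [19448/379]
step 1: S = H·P̄·Hᵀ + R = [1851797/379]
step 1: K = P̄·Hᵀ·S⁻¹ = [161875/1851797; 562802/1851797; 621044/1851797]
step 1: x' = x̄ + K·y = [22387926/1851797, -6871307/1851797, -18120505/1851797]
step 1: P' = (I − K·H)·P̄ = [335574358/1851797 -111642286/1851797 -230182846/1851797; -111642286/1851797 37964498/1851797 77555674/1851797; -230182846/1851797 77555674/1851797 188175701/1851797]
step 2: x̄ = F·x = [22277456/1851797, 89662174/1851797, 99137367/1851797]
step 2: P̄ = F·P·Fᵀ + Q = [679940153/1851797 1492249624/1851797 1585512106/1851797; 1492249624/1851797 4734178534/1851797 5222974164/1851797; 1585512106/1851797 5222974164/1851797 5809183675/1851797]
step 2: y = z − H·x̄ = [-285708587/1851797]
step 2: S = H·P̄·Hᵀ + R = [52248451891/1851797]
step 2: K = P̄·Hᵀ·S⁻¹ = [5156689025/52248451891; 15694785226/52248451891; 17254434598/52248451891]
step 2: x' = x̄ + K·y = [-167052731407/52248451891, 108313640476/52248451891, 135022263143/52248451891]
step 2: P' = (I − K·H)·P̄ = [4824707390834/52248451891 -1601360211578/52248451891 -3313106421032/52248451891; -1601360211578/52248451891 554713117494/52248451891 1127374719808/52248451891; -3313106421032/52248451891 1127374719808/52248451891 3134976713193/52248451891]

step 0: x' = [-887/379, 491/379, 2819/379], P' = [12498/379 -4170/379 -5788/379; -4170/379 1558/379 2052/379; -5788/379 2052/379 13897/379]
step 1: x' = [22387926/1851797, -6871307/1851797, -18120505/1851797], P' = [335574358/1851797 -111642286/1851797 -230182846/1851797; -111642286/1851797 37964498/1851797 77555674/1851797; -230182846/1851797 77555674/1851797 188175701/1851797]
step 2: x' = [-167052731407/52248451891, 108313640476/52248451891, 135022263143/52248451891], P' = [4824707390834/52248451891 -1601360211578/52248451891 -3313106421032/52248451891; -1601360211578/52248451891 554713117494/52248451891 1127374719808/52248451891; -3313106421032/52248451891 1127374719808/52248451891 3134976713193/52248451891]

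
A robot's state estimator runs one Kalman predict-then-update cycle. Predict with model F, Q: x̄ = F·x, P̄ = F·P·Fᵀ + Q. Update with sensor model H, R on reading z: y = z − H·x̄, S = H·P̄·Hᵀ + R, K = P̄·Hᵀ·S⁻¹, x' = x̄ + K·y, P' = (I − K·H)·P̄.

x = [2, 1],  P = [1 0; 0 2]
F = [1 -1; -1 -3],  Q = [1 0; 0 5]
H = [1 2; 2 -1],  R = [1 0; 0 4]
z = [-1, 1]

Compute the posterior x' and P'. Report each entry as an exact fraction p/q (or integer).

x̄ = F·x = [1, -5]
P̄ = F·P·Fᵀ + Q = [4 5; 5 24]
y = z − H·x̄ = [8, -6]
S = H·P̄·Hᵀ + R = [121 -25; -25 24]
K = P̄·Hᵀ·S⁻¹ = [411/2279 713/2279; 922/2279 -369/2279]
x' = x̄ + K·y = [1289/2279, -1805/2279]
P' = (I − K·H)·P̄ = [1223/2279 -406/2279; -406/2279 664/2279]

x' = [1289/2279, -1805/2279]
P' = [1223/2279 -406/2279; -406/2279 664/2279]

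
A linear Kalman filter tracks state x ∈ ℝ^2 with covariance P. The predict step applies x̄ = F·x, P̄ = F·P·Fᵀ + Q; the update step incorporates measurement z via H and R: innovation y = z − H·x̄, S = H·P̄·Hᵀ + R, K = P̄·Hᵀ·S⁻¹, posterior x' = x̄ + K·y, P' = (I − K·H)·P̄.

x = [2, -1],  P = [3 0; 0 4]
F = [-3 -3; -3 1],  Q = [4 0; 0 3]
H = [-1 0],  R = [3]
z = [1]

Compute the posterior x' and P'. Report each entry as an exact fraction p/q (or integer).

x̄ = F·x = [-3, -7]
P̄ = F·P·Fᵀ + Q = [67 15; 15 34]
y = z − H·x̄ = [-2]
S = H·P̄·Hᵀ + R = [70]
K = P̄·Hᵀ·S⁻¹ = [-67/70; -3/14]
x' = x̄ + K·y = [-38/35, -46/7]
P' = (I − K·H)·P̄ = [201/70 9/14; 9/14 431/14]

x' = [-38/35, -46/7]
P' = [201/70 9/14; 9/14 431/14]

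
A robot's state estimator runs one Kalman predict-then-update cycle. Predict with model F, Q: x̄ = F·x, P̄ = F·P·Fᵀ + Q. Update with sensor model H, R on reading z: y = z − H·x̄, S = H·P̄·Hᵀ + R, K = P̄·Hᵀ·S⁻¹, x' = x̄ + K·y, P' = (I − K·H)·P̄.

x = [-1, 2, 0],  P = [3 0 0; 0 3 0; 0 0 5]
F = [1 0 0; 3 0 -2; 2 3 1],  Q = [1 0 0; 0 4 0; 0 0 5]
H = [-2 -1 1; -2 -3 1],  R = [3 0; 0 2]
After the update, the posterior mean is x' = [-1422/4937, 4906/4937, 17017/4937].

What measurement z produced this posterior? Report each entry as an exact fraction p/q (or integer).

z = [3, 1]

x̄ = F·x = [-1, -3, 4]
P̄ = F·P·Fᵀ + Q = [4 9 6; 9 51 8; 6 8 49]
S = H·P̄·Hᵀ + R = [115 234; 234 562]
K = P̄·Hᵀ·S⁻¹ = [302/4937 -761/9874; 1930/4937 -4471/9874; 6628/4937 -5291/9874]
x' − x̄ = [3515/4937, 19717/4937, -2731/4937] = K·y
y = (KᵀK)⁻¹·Kᵀ·(x' − x̄) = [-6, -14]
z = y + H·x̄ = [-6, -14] + [9, 15] = [3, 1]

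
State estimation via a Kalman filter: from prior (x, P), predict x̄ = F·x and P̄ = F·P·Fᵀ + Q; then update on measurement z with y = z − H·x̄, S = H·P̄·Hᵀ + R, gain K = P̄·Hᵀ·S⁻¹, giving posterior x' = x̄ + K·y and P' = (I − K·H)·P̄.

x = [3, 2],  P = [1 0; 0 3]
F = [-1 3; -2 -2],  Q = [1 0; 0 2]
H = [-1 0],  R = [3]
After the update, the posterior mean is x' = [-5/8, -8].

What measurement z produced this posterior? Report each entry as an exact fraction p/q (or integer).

z = [1]

x̄ = F·x = [3, -10]
P̄ = F·P·Fᵀ + Q = [29 -16; -16 18]
S = H·P̄·Hᵀ + R = [32]
K = P̄·Hᵀ·S⁻¹ = [-29/32; 1/2]
x' − x̄ = [-29/8, 2] = K·y
y = (KᵀK)⁻¹·Kᵀ·(x' − x̄) = [4]
z = y + H·x̄ = [4] + [-3] = [1]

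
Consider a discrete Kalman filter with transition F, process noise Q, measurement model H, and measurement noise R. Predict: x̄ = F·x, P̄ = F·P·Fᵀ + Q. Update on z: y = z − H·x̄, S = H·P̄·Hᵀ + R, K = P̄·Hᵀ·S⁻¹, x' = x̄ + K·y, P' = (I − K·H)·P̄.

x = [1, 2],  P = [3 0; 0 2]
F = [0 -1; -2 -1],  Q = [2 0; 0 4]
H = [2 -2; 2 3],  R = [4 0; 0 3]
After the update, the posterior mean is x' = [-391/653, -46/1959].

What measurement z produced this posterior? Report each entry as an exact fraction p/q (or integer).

z = [-1, -1]

x̄ = F·x = [-2, -4]
P̄ = F·P·Fᵀ + Q = [4 2; 2 18]
S = H·P̄·Hᵀ + R = [76 -88; -88 205]
K = P̄·Hᵀ·S⁻¹ = [171/653 118/653; -364/1959 398/1959]
x' − x̄ = [915/653, 7790/1959] = K·y
y = (KᵀK)⁻¹·Kᵀ·(x' − x̄) = [-5, 15]
z = y + H·x̄ = [-5, 15] + [4, -16] = [-1, -1]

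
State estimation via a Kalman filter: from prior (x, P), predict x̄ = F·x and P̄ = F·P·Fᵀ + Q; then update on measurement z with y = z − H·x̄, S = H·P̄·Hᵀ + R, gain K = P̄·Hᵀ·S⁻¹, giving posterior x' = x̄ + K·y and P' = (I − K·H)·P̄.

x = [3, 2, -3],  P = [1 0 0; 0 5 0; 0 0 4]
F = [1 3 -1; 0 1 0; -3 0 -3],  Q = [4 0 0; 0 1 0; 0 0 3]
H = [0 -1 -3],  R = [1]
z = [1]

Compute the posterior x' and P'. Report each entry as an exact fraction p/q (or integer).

x' = [5142/439, 860/439, -432/439]
P' = [21942/439 6333/439 -2097/439; 6333/439 2598/439 -864/439; -2097/439 -864/439 336/439]

x̄ = F·x = [12, 2, 0]
P̄ = F·P·Fᵀ + Q = [54 15 9; 15 6 0; 9 0 48]
y = z − H·x̄ = [3]
S = H·P̄·Hᵀ + R = [439]
K = P̄·Hᵀ·S⁻¹ = [-42/439; -6/439; -144/439]
x' = x̄ + K·y = [5142/439, 860/439, -432/439]
P' = (I − K·H)·P̄ = [21942/439 6333/439 -2097/439; 6333/439 2598/439 -864/439; -2097/439 -864/439 336/439]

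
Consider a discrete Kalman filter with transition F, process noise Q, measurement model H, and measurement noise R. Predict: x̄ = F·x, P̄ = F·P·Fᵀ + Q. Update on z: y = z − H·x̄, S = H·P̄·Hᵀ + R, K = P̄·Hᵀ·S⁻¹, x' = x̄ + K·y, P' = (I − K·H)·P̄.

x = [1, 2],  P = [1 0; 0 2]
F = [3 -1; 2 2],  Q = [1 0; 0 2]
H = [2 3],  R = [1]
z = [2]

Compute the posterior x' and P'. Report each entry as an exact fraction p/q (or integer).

x̄ = F·x = [1, 6]
P̄ = F·P·Fᵀ + Q = [12 2; 2 14]
y = z − H·x̄ = [-18]
S = H·P̄·Hᵀ + R = [199]
K = P̄·Hᵀ·S⁻¹ = [30/199; 46/199]
x' = x̄ + K·y = [-341/199, 366/199]
P' = (I − K·H)·P̄ = [1488/199 -982/199; -982/199 670/199]

x' = [-341/199, 366/199]
P' = [1488/199 -982/199; -982/199 670/199]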